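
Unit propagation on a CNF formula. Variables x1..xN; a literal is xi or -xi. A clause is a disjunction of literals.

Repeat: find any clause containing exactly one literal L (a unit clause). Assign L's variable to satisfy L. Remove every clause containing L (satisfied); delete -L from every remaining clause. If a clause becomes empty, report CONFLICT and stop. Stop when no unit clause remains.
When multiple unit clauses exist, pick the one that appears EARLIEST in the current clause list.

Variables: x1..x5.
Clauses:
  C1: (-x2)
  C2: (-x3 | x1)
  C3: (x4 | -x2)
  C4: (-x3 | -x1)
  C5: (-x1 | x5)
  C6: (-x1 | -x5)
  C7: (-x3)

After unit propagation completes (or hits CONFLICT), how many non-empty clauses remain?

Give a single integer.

unit clause [-2] forces x2=F; simplify:
  satisfied 2 clause(s); 5 remain; assigned so far: [2]
unit clause [-3] forces x3=F; simplify:
  satisfied 3 clause(s); 2 remain; assigned so far: [2, 3]

Answer: 2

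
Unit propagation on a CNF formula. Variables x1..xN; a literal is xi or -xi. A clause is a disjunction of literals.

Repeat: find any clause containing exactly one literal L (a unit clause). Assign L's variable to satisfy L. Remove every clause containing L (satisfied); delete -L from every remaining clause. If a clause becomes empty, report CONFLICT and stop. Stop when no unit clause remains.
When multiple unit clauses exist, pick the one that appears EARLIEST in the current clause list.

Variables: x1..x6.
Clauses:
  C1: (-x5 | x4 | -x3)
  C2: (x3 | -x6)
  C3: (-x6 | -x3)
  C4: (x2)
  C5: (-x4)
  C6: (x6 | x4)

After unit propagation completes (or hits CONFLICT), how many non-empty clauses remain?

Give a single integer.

unit clause [2] forces x2=T; simplify:
  satisfied 1 clause(s); 5 remain; assigned so far: [2]
unit clause [-4] forces x4=F; simplify:
  drop 4 from [-5, 4, -3] -> [-5, -3]
  drop 4 from [6, 4] -> [6]
  satisfied 1 clause(s); 4 remain; assigned so far: [2, 4]
unit clause [6] forces x6=T; simplify:
  drop -6 from [3, -6] -> [3]
  drop -6 from [-6, -3] -> [-3]
  satisfied 1 clause(s); 3 remain; assigned so far: [2, 4, 6]
unit clause [3] forces x3=T; simplify:
  drop -3 from [-5, -3] -> [-5]
  drop -3 from [-3] -> [] (empty!)
  satisfied 1 clause(s); 2 remain; assigned so far: [2, 3, 4, 6]
CONFLICT (empty clause)

Answer: 1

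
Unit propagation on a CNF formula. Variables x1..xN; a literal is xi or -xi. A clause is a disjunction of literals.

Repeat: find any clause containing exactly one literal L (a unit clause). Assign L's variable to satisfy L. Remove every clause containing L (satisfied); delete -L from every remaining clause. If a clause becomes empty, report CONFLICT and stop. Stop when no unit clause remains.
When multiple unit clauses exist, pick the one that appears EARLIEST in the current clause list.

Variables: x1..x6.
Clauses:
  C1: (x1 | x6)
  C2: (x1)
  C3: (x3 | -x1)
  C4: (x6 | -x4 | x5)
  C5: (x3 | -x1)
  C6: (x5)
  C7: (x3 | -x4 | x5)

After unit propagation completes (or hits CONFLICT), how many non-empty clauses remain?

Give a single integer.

unit clause [1] forces x1=T; simplify:
  drop -1 from [3, -1] -> [3]
  drop -1 from [3, -1] -> [3]
  satisfied 2 clause(s); 5 remain; assigned so far: [1]
unit clause [3] forces x3=T; simplify:
  satisfied 3 clause(s); 2 remain; assigned so far: [1, 3]
unit clause [5] forces x5=T; simplify:
  satisfied 2 clause(s); 0 remain; assigned so far: [1, 3, 5]

Answer: 0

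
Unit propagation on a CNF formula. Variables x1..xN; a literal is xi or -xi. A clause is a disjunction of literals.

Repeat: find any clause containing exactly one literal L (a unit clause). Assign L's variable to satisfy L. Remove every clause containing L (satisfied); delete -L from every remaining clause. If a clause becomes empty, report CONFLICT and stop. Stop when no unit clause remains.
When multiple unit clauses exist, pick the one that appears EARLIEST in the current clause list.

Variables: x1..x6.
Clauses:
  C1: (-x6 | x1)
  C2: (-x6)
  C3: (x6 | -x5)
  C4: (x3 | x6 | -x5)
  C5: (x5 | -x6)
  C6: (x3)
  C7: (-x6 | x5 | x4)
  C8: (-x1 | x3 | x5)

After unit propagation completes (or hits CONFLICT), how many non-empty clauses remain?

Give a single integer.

unit clause [-6] forces x6=F; simplify:
  drop 6 from [6, -5] -> [-5]
  drop 6 from [3, 6, -5] -> [3, -5]
  satisfied 4 clause(s); 4 remain; assigned so far: [6]
unit clause [-5] forces x5=F; simplify:
  drop 5 from [-1, 3, 5] -> [-1, 3]
  satisfied 2 clause(s); 2 remain; assigned so far: [5, 6]
unit clause [3] forces x3=T; simplify:
  satisfied 2 clause(s); 0 remain; assigned so far: [3, 5, 6]

Answer: 0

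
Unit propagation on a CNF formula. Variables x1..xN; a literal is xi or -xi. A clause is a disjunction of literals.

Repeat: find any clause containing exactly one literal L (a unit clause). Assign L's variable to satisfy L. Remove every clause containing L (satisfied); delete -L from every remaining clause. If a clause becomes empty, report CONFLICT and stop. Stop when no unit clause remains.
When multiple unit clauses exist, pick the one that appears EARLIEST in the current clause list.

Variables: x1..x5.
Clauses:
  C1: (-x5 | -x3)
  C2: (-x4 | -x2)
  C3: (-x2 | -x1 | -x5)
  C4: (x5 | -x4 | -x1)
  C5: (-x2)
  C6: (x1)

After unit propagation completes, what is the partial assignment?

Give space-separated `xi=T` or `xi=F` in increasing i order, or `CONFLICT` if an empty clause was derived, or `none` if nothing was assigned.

Answer: x1=T x2=F

Derivation:
unit clause [-2] forces x2=F; simplify:
  satisfied 3 clause(s); 3 remain; assigned so far: [2]
unit clause [1] forces x1=T; simplify:
  drop -1 from [5, -4, -1] -> [5, -4]
  satisfied 1 clause(s); 2 remain; assigned so far: [1, 2]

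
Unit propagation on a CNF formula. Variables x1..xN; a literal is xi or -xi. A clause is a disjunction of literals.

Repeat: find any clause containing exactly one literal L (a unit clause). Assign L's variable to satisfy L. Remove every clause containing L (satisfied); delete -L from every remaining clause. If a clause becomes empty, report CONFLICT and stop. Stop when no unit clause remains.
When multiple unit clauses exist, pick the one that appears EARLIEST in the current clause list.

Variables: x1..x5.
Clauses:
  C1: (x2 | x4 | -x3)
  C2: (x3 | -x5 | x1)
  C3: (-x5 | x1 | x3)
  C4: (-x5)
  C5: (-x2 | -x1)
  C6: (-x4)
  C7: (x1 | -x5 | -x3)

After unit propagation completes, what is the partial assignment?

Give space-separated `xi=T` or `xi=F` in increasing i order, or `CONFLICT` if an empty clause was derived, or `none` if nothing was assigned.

unit clause [-5] forces x5=F; simplify:
  satisfied 4 clause(s); 3 remain; assigned so far: [5]
unit clause [-4] forces x4=F; simplify:
  drop 4 from [2, 4, -3] -> [2, -3]
  satisfied 1 clause(s); 2 remain; assigned so far: [4, 5]

Answer: x4=F x5=F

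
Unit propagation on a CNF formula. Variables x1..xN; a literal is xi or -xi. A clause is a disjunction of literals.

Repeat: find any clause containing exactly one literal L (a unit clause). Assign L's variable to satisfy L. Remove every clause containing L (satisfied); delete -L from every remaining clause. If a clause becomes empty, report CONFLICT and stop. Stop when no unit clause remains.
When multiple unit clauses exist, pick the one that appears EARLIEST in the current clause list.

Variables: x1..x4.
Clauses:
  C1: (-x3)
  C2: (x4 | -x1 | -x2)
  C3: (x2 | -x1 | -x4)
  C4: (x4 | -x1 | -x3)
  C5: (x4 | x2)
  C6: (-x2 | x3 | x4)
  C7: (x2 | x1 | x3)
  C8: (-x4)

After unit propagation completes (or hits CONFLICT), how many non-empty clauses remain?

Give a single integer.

unit clause [-3] forces x3=F; simplify:
  drop 3 from [-2, 3, 4] -> [-2, 4]
  drop 3 from [2, 1, 3] -> [2, 1]
  satisfied 2 clause(s); 6 remain; assigned so far: [3]
unit clause [-4] forces x4=F; simplify:
  drop 4 from [4, -1, -2] -> [-1, -2]
  drop 4 from [4, 2] -> [2]
  drop 4 from [-2, 4] -> [-2]
  satisfied 2 clause(s); 4 remain; assigned so far: [3, 4]
unit clause [2] forces x2=T; simplify:
  drop -2 from [-1, -2] -> [-1]
  drop -2 from [-2] -> [] (empty!)
  satisfied 2 clause(s); 2 remain; assigned so far: [2, 3, 4]
CONFLICT (empty clause)

Answer: 1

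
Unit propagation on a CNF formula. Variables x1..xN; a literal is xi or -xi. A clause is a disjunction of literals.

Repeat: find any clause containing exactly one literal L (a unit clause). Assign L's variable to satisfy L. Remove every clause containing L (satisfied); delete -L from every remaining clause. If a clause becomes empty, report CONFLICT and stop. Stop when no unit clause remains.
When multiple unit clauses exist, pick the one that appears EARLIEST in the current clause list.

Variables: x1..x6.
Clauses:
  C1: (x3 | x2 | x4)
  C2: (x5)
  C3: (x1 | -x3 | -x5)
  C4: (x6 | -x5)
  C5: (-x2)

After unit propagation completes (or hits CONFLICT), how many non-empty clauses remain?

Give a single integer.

Answer: 2

Derivation:
unit clause [5] forces x5=T; simplify:
  drop -5 from [1, -3, -5] -> [1, -3]
  drop -5 from [6, -5] -> [6]
  satisfied 1 clause(s); 4 remain; assigned so far: [5]
unit clause [6] forces x6=T; simplify:
  satisfied 1 clause(s); 3 remain; assigned so far: [5, 6]
unit clause [-2] forces x2=F; simplify:
  drop 2 from [3, 2, 4] -> [3, 4]
  satisfied 1 clause(s); 2 remain; assigned so far: [2, 5, 6]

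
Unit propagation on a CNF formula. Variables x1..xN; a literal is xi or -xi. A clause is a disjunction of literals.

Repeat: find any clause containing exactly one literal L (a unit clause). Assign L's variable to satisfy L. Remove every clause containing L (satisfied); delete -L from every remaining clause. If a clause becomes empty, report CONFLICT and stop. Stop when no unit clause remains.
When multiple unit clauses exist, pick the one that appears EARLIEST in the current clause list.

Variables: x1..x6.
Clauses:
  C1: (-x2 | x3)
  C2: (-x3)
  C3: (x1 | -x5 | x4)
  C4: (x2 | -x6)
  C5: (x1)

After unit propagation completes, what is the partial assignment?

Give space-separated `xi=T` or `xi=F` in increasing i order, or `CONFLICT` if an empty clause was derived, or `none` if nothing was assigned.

Answer: x1=T x2=F x3=F x6=F

Derivation:
unit clause [-3] forces x3=F; simplify:
  drop 3 from [-2, 3] -> [-2]
  satisfied 1 clause(s); 4 remain; assigned so far: [3]
unit clause [-2] forces x2=F; simplify:
  drop 2 from [2, -6] -> [-6]
  satisfied 1 clause(s); 3 remain; assigned so far: [2, 3]
unit clause [-6] forces x6=F; simplify:
  satisfied 1 clause(s); 2 remain; assigned so far: [2, 3, 6]
unit clause [1] forces x1=T; simplify:
  satisfied 2 clause(s); 0 remain; assigned so far: [1, 2, 3, 6]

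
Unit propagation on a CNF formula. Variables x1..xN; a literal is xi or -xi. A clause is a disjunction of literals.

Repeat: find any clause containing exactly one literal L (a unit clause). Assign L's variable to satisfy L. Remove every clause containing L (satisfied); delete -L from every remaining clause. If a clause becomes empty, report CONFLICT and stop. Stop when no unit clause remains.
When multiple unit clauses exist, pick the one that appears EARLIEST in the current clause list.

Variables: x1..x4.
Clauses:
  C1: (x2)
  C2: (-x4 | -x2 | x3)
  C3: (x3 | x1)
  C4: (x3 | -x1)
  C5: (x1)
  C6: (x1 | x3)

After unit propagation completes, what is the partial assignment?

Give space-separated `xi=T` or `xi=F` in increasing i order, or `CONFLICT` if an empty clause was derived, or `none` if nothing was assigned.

unit clause [2] forces x2=T; simplify:
  drop -2 from [-4, -2, 3] -> [-4, 3]
  satisfied 1 clause(s); 5 remain; assigned so far: [2]
unit clause [1] forces x1=T; simplify:
  drop -1 from [3, -1] -> [3]
  satisfied 3 clause(s); 2 remain; assigned so far: [1, 2]
unit clause [3] forces x3=T; simplify:
  satisfied 2 clause(s); 0 remain; assigned so far: [1, 2, 3]

Answer: x1=T x2=T x3=T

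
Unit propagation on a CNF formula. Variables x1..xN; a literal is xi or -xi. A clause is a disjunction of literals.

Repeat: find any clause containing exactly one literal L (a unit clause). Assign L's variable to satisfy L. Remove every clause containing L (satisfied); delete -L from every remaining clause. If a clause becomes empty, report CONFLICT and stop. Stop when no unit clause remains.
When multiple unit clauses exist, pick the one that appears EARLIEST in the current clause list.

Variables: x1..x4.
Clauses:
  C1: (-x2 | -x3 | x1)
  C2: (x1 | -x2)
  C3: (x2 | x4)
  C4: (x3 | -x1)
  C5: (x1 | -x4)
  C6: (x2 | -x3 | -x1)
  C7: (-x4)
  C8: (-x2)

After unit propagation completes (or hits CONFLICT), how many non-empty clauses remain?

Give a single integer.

unit clause [-4] forces x4=F; simplify:
  drop 4 from [2, 4] -> [2]
  satisfied 2 clause(s); 6 remain; assigned so far: [4]
unit clause [2] forces x2=T; simplify:
  drop -2 from [-2, -3, 1] -> [-3, 1]
  drop -2 from [1, -2] -> [1]
  drop -2 from [-2] -> [] (empty!)
  satisfied 2 clause(s); 4 remain; assigned so far: [2, 4]
CONFLICT (empty clause)

Answer: 3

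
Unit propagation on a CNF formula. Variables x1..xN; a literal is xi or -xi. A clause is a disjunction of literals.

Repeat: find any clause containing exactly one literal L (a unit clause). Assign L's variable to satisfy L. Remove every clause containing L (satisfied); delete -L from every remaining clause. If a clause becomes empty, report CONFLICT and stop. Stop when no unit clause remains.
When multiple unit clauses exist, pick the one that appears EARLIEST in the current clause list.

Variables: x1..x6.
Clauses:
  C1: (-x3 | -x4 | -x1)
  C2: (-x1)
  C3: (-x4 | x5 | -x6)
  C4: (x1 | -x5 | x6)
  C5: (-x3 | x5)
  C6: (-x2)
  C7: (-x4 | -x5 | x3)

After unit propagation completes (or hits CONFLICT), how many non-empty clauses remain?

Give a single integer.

unit clause [-1] forces x1=F; simplify:
  drop 1 from [1, -5, 6] -> [-5, 6]
  satisfied 2 clause(s); 5 remain; assigned so far: [1]
unit clause [-2] forces x2=F; simplify:
  satisfied 1 clause(s); 4 remain; assigned so far: [1, 2]

Answer: 4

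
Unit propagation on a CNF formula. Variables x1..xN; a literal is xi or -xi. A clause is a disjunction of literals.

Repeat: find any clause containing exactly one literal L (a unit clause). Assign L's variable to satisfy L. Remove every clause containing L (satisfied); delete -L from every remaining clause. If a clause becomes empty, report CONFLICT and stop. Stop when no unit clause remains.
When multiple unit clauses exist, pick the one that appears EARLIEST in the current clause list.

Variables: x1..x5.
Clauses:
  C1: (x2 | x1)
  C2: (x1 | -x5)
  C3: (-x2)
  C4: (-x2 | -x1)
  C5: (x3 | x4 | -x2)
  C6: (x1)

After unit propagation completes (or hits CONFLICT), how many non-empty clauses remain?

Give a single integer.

Answer: 0

Derivation:
unit clause [-2] forces x2=F; simplify:
  drop 2 from [2, 1] -> [1]
  satisfied 3 clause(s); 3 remain; assigned so far: [2]
unit clause [1] forces x1=T; simplify:
  satisfied 3 clause(s); 0 remain; assigned so far: [1, 2]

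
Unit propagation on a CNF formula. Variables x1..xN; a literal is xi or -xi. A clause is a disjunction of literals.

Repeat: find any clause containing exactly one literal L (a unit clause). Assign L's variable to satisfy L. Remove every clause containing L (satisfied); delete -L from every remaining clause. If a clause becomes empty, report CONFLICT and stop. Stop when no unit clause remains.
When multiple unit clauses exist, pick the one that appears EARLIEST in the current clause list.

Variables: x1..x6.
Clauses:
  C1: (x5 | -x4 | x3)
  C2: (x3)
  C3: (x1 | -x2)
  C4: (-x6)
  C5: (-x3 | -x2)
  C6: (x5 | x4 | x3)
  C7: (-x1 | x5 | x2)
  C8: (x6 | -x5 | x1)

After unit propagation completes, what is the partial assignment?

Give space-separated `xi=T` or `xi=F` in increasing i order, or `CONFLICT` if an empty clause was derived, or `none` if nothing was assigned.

Answer: x2=F x3=T x6=F

Derivation:
unit clause [3] forces x3=T; simplify:
  drop -3 from [-3, -2] -> [-2]
  satisfied 3 clause(s); 5 remain; assigned so far: [3]
unit clause [-6] forces x6=F; simplify:
  drop 6 from [6, -5, 1] -> [-5, 1]
  satisfied 1 clause(s); 4 remain; assigned so far: [3, 6]
unit clause [-2] forces x2=F; simplify:
  drop 2 from [-1, 5, 2] -> [-1, 5]
  satisfied 2 clause(s); 2 remain; assigned so far: [2, 3, 6]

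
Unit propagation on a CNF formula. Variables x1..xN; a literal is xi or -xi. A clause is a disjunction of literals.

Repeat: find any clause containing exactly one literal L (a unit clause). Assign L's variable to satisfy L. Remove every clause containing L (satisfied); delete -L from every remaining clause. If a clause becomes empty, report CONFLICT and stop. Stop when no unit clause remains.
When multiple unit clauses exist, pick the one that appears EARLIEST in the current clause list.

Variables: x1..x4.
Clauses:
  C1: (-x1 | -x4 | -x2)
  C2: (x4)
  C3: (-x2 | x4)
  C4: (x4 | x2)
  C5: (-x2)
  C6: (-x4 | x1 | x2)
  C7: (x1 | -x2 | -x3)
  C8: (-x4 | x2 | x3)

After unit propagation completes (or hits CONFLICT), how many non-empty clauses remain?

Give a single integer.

Answer: 0

Derivation:
unit clause [4] forces x4=T; simplify:
  drop -4 from [-1, -4, -2] -> [-1, -2]
  drop -4 from [-4, 1, 2] -> [1, 2]
  drop -4 from [-4, 2, 3] -> [2, 3]
  satisfied 3 clause(s); 5 remain; assigned so far: [4]
unit clause [-2] forces x2=F; simplify:
  drop 2 from [1, 2] -> [1]
  drop 2 from [2, 3] -> [3]
  satisfied 3 clause(s); 2 remain; assigned so far: [2, 4]
unit clause [1] forces x1=T; simplify:
  satisfied 1 clause(s); 1 remain; assigned so far: [1, 2, 4]
unit clause [3] forces x3=T; simplify:
  satisfied 1 clause(s); 0 remain; assigned so far: [1, 2, 3, 4]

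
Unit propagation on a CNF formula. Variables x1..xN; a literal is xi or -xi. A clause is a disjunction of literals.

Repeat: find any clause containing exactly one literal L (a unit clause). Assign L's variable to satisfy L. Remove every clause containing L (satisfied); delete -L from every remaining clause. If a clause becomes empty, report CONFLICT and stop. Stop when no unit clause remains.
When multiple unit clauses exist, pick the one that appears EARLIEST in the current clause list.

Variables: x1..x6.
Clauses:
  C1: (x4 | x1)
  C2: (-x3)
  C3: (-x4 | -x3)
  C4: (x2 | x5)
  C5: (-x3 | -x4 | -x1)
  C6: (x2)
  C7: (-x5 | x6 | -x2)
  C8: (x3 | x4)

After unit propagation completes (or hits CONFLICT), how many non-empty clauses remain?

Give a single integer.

Answer: 1

Derivation:
unit clause [-3] forces x3=F; simplify:
  drop 3 from [3, 4] -> [4]
  satisfied 3 clause(s); 5 remain; assigned so far: [3]
unit clause [2] forces x2=T; simplify:
  drop -2 from [-5, 6, -2] -> [-5, 6]
  satisfied 2 clause(s); 3 remain; assigned so far: [2, 3]
unit clause [4] forces x4=T; simplify:
  satisfied 2 clause(s); 1 remain; assigned so far: [2, 3, 4]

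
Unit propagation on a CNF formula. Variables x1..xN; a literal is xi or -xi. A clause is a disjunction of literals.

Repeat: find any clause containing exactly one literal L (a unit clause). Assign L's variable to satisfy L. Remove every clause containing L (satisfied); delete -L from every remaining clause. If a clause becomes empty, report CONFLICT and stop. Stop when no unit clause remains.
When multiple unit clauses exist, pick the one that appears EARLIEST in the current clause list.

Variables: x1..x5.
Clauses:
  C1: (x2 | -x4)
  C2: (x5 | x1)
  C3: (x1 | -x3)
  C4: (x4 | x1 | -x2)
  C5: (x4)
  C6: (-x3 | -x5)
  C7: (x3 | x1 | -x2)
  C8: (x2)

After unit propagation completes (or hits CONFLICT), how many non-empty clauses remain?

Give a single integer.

unit clause [4] forces x4=T; simplify:
  drop -4 from [2, -4] -> [2]
  satisfied 2 clause(s); 6 remain; assigned so far: [4]
unit clause [2] forces x2=T; simplify:
  drop -2 from [3, 1, -2] -> [3, 1]
  satisfied 2 clause(s); 4 remain; assigned so far: [2, 4]

Answer: 4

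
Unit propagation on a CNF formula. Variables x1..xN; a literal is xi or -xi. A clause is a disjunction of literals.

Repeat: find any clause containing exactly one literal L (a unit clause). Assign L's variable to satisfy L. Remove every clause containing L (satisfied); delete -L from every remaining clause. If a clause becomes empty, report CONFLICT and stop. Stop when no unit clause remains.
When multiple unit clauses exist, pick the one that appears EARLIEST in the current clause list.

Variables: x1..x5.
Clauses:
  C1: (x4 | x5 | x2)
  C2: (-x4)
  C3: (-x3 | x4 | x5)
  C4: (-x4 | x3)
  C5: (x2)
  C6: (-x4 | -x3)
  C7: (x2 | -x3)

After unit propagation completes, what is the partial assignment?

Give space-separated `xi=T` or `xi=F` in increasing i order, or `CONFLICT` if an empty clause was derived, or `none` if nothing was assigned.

unit clause [-4] forces x4=F; simplify:
  drop 4 from [4, 5, 2] -> [5, 2]
  drop 4 from [-3, 4, 5] -> [-3, 5]
  satisfied 3 clause(s); 4 remain; assigned so far: [4]
unit clause [2] forces x2=T; simplify:
  satisfied 3 clause(s); 1 remain; assigned so far: [2, 4]

Answer: x2=T x4=F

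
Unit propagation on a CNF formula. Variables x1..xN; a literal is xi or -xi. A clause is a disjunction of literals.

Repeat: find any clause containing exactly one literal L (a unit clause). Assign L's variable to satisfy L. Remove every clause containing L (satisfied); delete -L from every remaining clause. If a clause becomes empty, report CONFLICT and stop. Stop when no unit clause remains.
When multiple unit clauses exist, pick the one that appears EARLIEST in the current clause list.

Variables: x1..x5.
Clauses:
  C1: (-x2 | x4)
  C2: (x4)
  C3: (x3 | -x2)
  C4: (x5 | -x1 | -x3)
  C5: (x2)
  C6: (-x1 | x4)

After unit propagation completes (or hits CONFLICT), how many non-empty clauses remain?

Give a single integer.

Answer: 1

Derivation:
unit clause [4] forces x4=T; simplify:
  satisfied 3 clause(s); 3 remain; assigned so far: [4]
unit clause [2] forces x2=T; simplify:
  drop -2 from [3, -2] -> [3]
  satisfied 1 clause(s); 2 remain; assigned so far: [2, 4]
unit clause [3] forces x3=T; simplify:
  drop -3 from [5, -1, -3] -> [5, -1]
  satisfied 1 clause(s); 1 remain; assigned so far: [2, 3, 4]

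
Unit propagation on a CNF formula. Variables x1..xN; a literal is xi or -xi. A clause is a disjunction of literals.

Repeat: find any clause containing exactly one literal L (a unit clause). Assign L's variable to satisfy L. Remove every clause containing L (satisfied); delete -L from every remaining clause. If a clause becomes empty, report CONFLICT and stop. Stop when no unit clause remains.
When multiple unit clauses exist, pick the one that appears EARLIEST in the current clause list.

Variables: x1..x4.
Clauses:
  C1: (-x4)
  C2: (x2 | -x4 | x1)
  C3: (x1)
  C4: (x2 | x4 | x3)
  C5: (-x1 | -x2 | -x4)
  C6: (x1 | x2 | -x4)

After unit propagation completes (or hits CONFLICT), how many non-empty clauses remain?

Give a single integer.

Answer: 1

Derivation:
unit clause [-4] forces x4=F; simplify:
  drop 4 from [2, 4, 3] -> [2, 3]
  satisfied 4 clause(s); 2 remain; assigned so far: [4]
unit clause [1] forces x1=T; simplify:
  satisfied 1 clause(s); 1 remain; assigned so far: [1, 4]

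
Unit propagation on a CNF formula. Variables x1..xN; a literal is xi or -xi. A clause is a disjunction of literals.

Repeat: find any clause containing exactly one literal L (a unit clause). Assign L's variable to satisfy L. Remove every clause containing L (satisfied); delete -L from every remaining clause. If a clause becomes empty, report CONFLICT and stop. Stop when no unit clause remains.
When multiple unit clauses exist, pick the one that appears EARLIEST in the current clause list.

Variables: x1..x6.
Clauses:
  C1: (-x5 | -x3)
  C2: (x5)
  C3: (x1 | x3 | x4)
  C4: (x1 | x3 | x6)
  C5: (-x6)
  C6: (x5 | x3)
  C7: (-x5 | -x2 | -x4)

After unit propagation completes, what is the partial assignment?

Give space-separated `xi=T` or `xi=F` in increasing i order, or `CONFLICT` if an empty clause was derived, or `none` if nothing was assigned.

Answer: x1=T x3=F x5=T x6=F

Derivation:
unit clause [5] forces x5=T; simplify:
  drop -5 from [-5, -3] -> [-3]
  drop -5 from [-5, -2, -4] -> [-2, -4]
  satisfied 2 clause(s); 5 remain; assigned so far: [5]
unit clause [-3] forces x3=F; simplify:
  drop 3 from [1, 3, 4] -> [1, 4]
  drop 3 from [1, 3, 6] -> [1, 6]
  satisfied 1 clause(s); 4 remain; assigned so far: [3, 5]
unit clause [-6] forces x6=F; simplify:
  drop 6 from [1, 6] -> [1]
  satisfied 1 clause(s); 3 remain; assigned so far: [3, 5, 6]
unit clause [1] forces x1=T; simplify:
  satisfied 2 clause(s); 1 remain; assigned so far: [1, 3, 5, 6]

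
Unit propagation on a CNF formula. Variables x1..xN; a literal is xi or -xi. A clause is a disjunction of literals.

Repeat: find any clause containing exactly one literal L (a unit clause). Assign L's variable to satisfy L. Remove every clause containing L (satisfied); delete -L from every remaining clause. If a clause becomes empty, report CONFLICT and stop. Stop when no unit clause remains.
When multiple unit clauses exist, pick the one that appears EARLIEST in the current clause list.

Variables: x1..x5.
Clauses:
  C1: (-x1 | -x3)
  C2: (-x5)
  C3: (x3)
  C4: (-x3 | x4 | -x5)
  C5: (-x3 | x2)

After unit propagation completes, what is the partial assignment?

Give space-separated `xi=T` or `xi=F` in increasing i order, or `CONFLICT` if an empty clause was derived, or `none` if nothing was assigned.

Answer: x1=F x2=T x3=T x5=F

Derivation:
unit clause [-5] forces x5=F; simplify:
  satisfied 2 clause(s); 3 remain; assigned so far: [5]
unit clause [3] forces x3=T; simplify:
  drop -3 from [-1, -3] -> [-1]
  drop -3 from [-3, 2] -> [2]
  satisfied 1 clause(s); 2 remain; assigned so far: [3, 5]
unit clause [-1] forces x1=F; simplify:
  satisfied 1 clause(s); 1 remain; assigned so far: [1, 3, 5]
unit clause [2] forces x2=T; simplify:
  satisfied 1 clause(s); 0 remain; assigned so far: [1, 2, 3, 5]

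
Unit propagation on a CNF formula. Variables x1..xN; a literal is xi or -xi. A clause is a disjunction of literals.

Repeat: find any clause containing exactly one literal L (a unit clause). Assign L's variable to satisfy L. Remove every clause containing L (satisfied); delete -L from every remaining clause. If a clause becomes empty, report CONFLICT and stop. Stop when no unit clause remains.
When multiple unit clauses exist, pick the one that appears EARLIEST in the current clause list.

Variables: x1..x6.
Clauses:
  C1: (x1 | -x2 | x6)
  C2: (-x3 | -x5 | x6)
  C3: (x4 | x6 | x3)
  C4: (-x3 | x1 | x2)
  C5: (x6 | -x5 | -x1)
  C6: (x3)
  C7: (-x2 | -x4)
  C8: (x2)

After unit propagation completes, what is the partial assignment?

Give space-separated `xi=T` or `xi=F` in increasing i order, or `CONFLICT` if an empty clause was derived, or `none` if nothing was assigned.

unit clause [3] forces x3=T; simplify:
  drop -3 from [-3, -5, 6] -> [-5, 6]
  drop -3 from [-3, 1, 2] -> [1, 2]
  satisfied 2 clause(s); 6 remain; assigned so far: [3]
unit clause [2] forces x2=T; simplify:
  drop -2 from [1, -2, 6] -> [1, 6]
  drop -2 from [-2, -4] -> [-4]
  satisfied 2 clause(s); 4 remain; assigned so far: [2, 3]
unit clause [-4] forces x4=F; simplify:
  satisfied 1 clause(s); 3 remain; assigned so far: [2, 3, 4]

Answer: x2=T x3=T x4=F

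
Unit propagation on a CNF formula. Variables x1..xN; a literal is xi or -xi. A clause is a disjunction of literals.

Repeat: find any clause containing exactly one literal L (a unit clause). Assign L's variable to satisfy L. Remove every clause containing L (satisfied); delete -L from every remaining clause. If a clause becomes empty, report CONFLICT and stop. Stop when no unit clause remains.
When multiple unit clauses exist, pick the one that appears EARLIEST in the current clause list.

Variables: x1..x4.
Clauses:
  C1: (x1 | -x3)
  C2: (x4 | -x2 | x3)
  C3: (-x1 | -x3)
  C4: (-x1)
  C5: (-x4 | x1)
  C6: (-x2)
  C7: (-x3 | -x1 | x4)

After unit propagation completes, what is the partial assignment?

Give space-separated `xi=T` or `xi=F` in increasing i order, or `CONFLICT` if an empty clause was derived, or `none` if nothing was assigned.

unit clause [-1] forces x1=F; simplify:
  drop 1 from [1, -3] -> [-3]
  drop 1 from [-4, 1] -> [-4]
  satisfied 3 clause(s); 4 remain; assigned so far: [1]
unit clause [-3] forces x3=F; simplify:
  drop 3 from [4, -2, 3] -> [4, -2]
  satisfied 1 clause(s); 3 remain; assigned so far: [1, 3]
unit clause [-4] forces x4=F; simplify:
  drop 4 from [4, -2] -> [-2]
  satisfied 1 clause(s); 2 remain; assigned so far: [1, 3, 4]
unit clause [-2] forces x2=F; simplify:
  satisfied 2 clause(s); 0 remain; assigned so far: [1, 2, 3, 4]

Answer: x1=F x2=F x3=F x4=F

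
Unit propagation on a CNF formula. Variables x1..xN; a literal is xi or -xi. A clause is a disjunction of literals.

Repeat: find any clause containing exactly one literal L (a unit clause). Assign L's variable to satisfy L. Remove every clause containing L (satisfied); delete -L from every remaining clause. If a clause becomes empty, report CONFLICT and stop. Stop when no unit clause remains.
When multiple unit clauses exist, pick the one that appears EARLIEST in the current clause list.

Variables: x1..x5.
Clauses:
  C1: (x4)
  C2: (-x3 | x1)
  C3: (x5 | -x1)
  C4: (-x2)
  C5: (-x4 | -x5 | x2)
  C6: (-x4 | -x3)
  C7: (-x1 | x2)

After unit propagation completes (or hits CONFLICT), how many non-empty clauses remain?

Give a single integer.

Answer: 0

Derivation:
unit clause [4] forces x4=T; simplify:
  drop -4 from [-4, -5, 2] -> [-5, 2]
  drop -4 from [-4, -3] -> [-3]
  satisfied 1 clause(s); 6 remain; assigned so far: [4]
unit clause [-2] forces x2=F; simplify:
  drop 2 from [-5, 2] -> [-5]
  drop 2 from [-1, 2] -> [-1]
  satisfied 1 clause(s); 5 remain; assigned so far: [2, 4]
unit clause [-5] forces x5=F; simplify:
  drop 5 from [5, -1] -> [-1]
  satisfied 1 clause(s); 4 remain; assigned so far: [2, 4, 5]
unit clause [-1] forces x1=F; simplify:
  drop 1 from [-3, 1] -> [-3]
  satisfied 2 clause(s); 2 remain; assigned so far: [1, 2, 4, 5]
unit clause [-3] forces x3=F; simplify:
  satisfied 2 clause(s); 0 remain; assigned so far: [1, 2, 3, 4, 5]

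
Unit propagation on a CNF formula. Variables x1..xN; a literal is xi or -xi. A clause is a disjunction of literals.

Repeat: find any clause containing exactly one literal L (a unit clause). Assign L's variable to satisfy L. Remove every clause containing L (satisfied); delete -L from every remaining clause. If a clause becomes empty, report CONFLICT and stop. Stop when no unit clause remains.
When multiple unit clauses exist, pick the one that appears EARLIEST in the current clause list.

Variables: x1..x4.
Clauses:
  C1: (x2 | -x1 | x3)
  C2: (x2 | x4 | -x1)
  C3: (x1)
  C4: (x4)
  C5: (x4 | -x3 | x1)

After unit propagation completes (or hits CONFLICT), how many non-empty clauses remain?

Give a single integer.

unit clause [1] forces x1=T; simplify:
  drop -1 from [2, -1, 3] -> [2, 3]
  drop -1 from [2, 4, -1] -> [2, 4]
  satisfied 2 clause(s); 3 remain; assigned so far: [1]
unit clause [4] forces x4=T; simplify:
  satisfied 2 clause(s); 1 remain; assigned so far: [1, 4]

Answer: 1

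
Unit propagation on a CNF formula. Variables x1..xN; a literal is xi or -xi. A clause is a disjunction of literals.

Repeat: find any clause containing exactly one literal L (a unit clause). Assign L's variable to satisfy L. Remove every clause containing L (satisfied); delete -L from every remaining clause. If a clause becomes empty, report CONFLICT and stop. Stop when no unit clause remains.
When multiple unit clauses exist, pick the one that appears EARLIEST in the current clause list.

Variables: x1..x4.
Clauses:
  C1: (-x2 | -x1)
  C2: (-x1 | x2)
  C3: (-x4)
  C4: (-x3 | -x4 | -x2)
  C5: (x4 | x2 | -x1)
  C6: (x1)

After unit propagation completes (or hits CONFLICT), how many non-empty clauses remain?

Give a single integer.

Answer: 0

Derivation:
unit clause [-4] forces x4=F; simplify:
  drop 4 from [4, 2, -1] -> [2, -1]
  satisfied 2 clause(s); 4 remain; assigned so far: [4]
unit clause [1] forces x1=T; simplify:
  drop -1 from [-2, -1] -> [-2]
  drop -1 from [-1, 2] -> [2]
  drop -1 from [2, -1] -> [2]
  satisfied 1 clause(s); 3 remain; assigned so far: [1, 4]
unit clause [-2] forces x2=F; simplify:
  drop 2 from [2] -> [] (empty!)
  drop 2 from [2] -> [] (empty!)
  satisfied 1 clause(s); 2 remain; assigned so far: [1, 2, 4]
CONFLICT (empty clause)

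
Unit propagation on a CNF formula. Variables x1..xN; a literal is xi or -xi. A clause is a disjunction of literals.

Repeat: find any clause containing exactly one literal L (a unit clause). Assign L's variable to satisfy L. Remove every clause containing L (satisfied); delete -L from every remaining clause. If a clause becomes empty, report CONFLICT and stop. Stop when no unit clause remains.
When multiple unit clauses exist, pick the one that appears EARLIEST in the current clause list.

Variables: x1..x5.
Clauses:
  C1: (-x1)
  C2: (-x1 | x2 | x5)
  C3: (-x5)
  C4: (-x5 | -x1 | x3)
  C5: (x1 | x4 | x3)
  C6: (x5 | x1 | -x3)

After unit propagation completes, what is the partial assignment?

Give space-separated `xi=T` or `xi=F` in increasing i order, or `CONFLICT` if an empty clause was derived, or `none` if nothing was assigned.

unit clause [-1] forces x1=F; simplify:
  drop 1 from [1, 4, 3] -> [4, 3]
  drop 1 from [5, 1, -3] -> [5, -3]
  satisfied 3 clause(s); 3 remain; assigned so far: [1]
unit clause [-5] forces x5=F; simplify:
  drop 5 from [5, -3] -> [-3]
  satisfied 1 clause(s); 2 remain; assigned so far: [1, 5]
unit clause [-3] forces x3=F; simplify:
  drop 3 from [4, 3] -> [4]
  satisfied 1 clause(s); 1 remain; assigned so far: [1, 3, 5]
unit clause [4] forces x4=T; simplify:
  satisfied 1 clause(s); 0 remain; assigned so far: [1, 3, 4, 5]

Answer: x1=F x3=F x4=T x5=F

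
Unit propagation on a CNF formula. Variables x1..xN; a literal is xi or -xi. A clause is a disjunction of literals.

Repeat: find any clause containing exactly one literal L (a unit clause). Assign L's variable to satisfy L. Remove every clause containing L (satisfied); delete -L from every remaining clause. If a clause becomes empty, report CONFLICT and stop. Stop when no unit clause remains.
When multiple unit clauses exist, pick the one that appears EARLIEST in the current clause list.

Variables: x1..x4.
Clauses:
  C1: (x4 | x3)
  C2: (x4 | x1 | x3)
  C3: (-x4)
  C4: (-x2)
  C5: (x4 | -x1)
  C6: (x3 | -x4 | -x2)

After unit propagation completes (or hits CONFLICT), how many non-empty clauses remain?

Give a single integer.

unit clause [-4] forces x4=F; simplify:
  drop 4 from [4, 3] -> [3]
  drop 4 from [4, 1, 3] -> [1, 3]
  drop 4 from [4, -1] -> [-1]
  satisfied 2 clause(s); 4 remain; assigned so far: [4]
unit clause [3] forces x3=T; simplify:
  satisfied 2 clause(s); 2 remain; assigned so far: [3, 4]
unit clause [-2] forces x2=F; simplify:
  satisfied 1 clause(s); 1 remain; assigned so far: [2, 3, 4]
unit clause [-1] forces x1=F; simplify:
  satisfied 1 clause(s); 0 remain; assigned so far: [1, 2, 3, 4]

Answer: 0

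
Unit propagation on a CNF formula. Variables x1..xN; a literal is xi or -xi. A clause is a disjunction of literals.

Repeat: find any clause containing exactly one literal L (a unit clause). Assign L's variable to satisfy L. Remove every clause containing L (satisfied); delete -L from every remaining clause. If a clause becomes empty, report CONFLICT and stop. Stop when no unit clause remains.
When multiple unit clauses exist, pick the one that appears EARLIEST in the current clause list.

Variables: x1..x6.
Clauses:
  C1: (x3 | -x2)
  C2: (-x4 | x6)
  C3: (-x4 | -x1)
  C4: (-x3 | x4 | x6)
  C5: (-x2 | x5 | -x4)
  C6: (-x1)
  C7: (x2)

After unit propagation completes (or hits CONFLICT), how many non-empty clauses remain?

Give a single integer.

unit clause [-1] forces x1=F; simplify:
  satisfied 2 clause(s); 5 remain; assigned so far: [1]
unit clause [2] forces x2=T; simplify:
  drop -2 from [3, -2] -> [3]
  drop -2 from [-2, 5, -4] -> [5, -4]
  satisfied 1 clause(s); 4 remain; assigned so far: [1, 2]
unit clause [3] forces x3=T; simplify:
  drop -3 from [-3, 4, 6] -> [4, 6]
  satisfied 1 clause(s); 3 remain; assigned so far: [1, 2, 3]

Answer: 3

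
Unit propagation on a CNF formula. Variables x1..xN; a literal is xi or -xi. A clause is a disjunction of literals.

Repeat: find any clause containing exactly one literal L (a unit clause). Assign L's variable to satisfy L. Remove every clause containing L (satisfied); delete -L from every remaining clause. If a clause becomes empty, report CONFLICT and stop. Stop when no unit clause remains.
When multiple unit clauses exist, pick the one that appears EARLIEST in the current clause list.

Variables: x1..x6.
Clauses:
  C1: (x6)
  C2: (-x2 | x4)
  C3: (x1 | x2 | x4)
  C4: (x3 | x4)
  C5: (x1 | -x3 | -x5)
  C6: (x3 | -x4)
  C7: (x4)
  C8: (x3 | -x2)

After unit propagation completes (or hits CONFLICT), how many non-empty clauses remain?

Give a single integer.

unit clause [6] forces x6=T; simplify:
  satisfied 1 clause(s); 7 remain; assigned so far: [6]
unit clause [4] forces x4=T; simplify:
  drop -4 from [3, -4] -> [3]
  satisfied 4 clause(s); 3 remain; assigned so far: [4, 6]
unit clause [3] forces x3=T; simplify:
  drop -3 from [1, -3, -5] -> [1, -5]
  satisfied 2 clause(s); 1 remain; assigned so far: [3, 4, 6]

Answer: 1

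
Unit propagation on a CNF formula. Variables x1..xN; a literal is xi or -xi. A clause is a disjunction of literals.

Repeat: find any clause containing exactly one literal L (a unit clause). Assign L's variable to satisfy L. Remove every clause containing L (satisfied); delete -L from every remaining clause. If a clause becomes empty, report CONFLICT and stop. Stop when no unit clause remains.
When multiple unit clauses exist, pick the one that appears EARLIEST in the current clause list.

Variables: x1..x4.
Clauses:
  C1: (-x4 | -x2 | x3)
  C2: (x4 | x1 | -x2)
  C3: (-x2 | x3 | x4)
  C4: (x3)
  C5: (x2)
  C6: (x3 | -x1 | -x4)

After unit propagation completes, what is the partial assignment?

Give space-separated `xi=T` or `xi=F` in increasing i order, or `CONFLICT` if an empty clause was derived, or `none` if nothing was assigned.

unit clause [3] forces x3=T; simplify:
  satisfied 4 clause(s); 2 remain; assigned so far: [3]
unit clause [2] forces x2=T; simplify:
  drop -2 from [4, 1, -2] -> [4, 1]
  satisfied 1 clause(s); 1 remain; assigned so far: [2, 3]

Answer: x2=T x3=T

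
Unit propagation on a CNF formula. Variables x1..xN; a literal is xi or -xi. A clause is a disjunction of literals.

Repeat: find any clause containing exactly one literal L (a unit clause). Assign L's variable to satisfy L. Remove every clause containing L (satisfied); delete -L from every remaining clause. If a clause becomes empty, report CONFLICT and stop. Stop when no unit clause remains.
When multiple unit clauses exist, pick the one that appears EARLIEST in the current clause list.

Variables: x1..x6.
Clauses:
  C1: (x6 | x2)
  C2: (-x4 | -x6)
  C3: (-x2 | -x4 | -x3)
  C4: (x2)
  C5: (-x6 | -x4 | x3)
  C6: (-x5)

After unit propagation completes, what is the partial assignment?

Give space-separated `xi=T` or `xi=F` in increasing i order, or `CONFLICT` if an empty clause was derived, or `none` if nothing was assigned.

Answer: x2=T x5=F

Derivation:
unit clause [2] forces x2=T; simplify:
  drop -2 from [-2, -4, -3] -> [-4, -3]
  satisfied 2 clause(s); 4 remain; assigned so far: [2]
unit clause [-5] forces x5=F; simplify:
  satisfied 1 clause(s); 3 remain; assigned so far: [2, 5]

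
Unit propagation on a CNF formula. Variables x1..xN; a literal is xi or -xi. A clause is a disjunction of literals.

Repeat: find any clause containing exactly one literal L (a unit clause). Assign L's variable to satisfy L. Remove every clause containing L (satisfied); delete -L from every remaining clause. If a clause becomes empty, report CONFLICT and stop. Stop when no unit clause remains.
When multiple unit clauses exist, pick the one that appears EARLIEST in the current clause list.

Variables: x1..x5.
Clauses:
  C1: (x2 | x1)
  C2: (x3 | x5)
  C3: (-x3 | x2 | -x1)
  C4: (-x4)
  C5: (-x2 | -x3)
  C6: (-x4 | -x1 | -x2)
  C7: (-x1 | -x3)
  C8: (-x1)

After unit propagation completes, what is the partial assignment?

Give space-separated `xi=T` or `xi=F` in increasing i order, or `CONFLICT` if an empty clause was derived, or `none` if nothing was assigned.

Answer: x1=F x2=T x3=F x4=F x5=T

Derivation:
unit clause [-4] forces x4=F; simplify:
  satisfied 2 clause(s); 6 remain; assigned so far: [4]
unit clause [-1] forces x1=F; simplify:
  drop 1 from [2, 1] -> [2]
  satisfied 3 clause(s); 3 remain; assigned so far: [1, 4]
unit clause [2] forces x2=T; simplify:
  drop -2 from [-2, -3] -> [-3]
  satisfied 1 clause(s); 2 remain; assigned so far: [1, 2, 4]
unit clause [-3] forces x3=F; simplify:
  drop 3 from [3, 5] -> [5]
  satisfied 1 clause(s); 1 remain; assigned so far: [1, 2, 3, 4]
unit clause [5] forces x5=T; simplify:
  satisfied 1 clause(s); 0 remain; assigned so far: [1, 2, 3, 4, 5]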